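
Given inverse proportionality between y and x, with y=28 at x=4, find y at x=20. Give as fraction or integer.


Inverse proportion: y = k/x
Find k: k = 4 * 28 = 112
Compute y at x=20: y = 112/20
y = 28/5

28/5


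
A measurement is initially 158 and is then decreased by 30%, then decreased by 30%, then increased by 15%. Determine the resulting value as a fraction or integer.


Start: 158
Step 1: decrease by 30% => multiply by 70/100
  158 * 70/100 = 553/5
Step 2: decrease by 30% => multiply by 70/100
  553/5 * 70/100 = 3871/50
Step 3: increase by 15% => multiply by 115/100
  3871/50 * 115/100 = 89033/1000
Final value = 89033/1000

89033/1000


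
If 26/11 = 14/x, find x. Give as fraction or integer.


Setting up: 26/11 = 14/x
Cross multiply: 26 * x = 11 * 14
26x = 154
x = 154/26
x = 77/13

77/13


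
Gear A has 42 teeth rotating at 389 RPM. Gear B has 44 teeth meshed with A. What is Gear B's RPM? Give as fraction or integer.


Gear ratio: teeth_A * RPM_A = teeth_B * RPM_B
42 * 389 = 44 * RPM_B
16338 = 44 * RPM_B
RPM_B = 16338 / 44
RPM_B = 8169/22

8169/22


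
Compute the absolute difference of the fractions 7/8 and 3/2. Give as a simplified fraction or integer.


Simplify: 7/8 = 7/8 and 3/2 = 3/2
Find common denominator: LCD = 8
Convert: 7/8 and 12/8
Difference = |7 - 12|/8 = 5/8
Simplified = 5/8

5/8


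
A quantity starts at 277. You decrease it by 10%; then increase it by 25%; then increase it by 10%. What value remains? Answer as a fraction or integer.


Start with 277.
Step 1: Decrease by 10%: 277 * 90/100 = 2493/10
Step 2: Increase by 25%: 2493/10 * 125/100 = 2493/8
Step 3: Increase by 10%: 2493/8 * 110/100 = 27423/80
Final result = 27423/80

27423/80


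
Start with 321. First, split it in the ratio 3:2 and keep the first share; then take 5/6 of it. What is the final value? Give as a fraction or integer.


Start with 321.
Step 1: Split 3:2, first share = 321 * 3/5 = 963/5
Step 2: Take 5/6: 963/5 * 5/6 = 321/2
Final result = 321/2

321/2


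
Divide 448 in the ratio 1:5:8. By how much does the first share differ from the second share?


Total parts = 1 + 5 + 8 = 14
Value per part = 448 / 14 = 32
Shares: 1*32=32, 5*32=160, 8*32=256
First share = 32, second share = 160
Difference = |32 - 160| = 128

128


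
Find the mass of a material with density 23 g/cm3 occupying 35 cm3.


Using mass = density * volume
Density = 23 g/cm3
Volume = 35 cm3
Mass = 23 * 35
= 805 g

805


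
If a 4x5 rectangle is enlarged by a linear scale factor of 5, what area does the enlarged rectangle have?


Original dimensions: 4 x 5
Enlargement factor = 5
New width = 4 * 5 = 20
New height = 5 * 5 = 25
New area = 20 * 25 = 500

500


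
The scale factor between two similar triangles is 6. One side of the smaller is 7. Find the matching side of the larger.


Similar triangles have proportional sides
Scale factor = 6
Smaller side = 7
Corresponding larger side = 7 * 6
= 42

42


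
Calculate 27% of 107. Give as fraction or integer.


Compute 27% of 107
Convert percentage: 27% = 27/100
Multiply: 107 * 27/100
= 2889/100
= 2889/100

2889/100


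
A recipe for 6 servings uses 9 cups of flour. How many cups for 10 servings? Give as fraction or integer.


Original: 9 cups for 6 servings
Target servings = 10
Scaling factor = 10/6
New amount = 9 * 10/6
= 90/6
= 15 cups

15


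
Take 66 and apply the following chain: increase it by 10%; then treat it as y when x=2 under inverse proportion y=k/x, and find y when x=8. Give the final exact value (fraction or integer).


Start with 66.
Step 1: Increase by 10%: 66 * 110/100 = 363/5
Step 2: Inverse prop: k = (363/5)*2; new y = k/8 = 363/5*2/8 = 363/20
Final result = 363/20

363/20


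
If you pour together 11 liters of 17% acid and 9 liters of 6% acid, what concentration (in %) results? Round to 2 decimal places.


Solute in mixture 1 = 17% of 11 L = 11*17/100 = 187/100 L
Solute in mixture 2 = 6% of 9 L = 9*6/100 = 27/50 L
Total solute = 187/100 + 27/50 = 241/100 L
Total volume = 11 + 9 = 20 L
Final concentration = 241/100/20 * 100 = 12.05%

12.05


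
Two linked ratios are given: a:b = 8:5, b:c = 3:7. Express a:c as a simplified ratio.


Given a:b = 8:5 and b:c = 3:7
Make b consistent. Multiply first ratio by 3: a:b = 24:15
Multiply second ratio by 5: b:c = 15:35
Now b = 15 in both, so a:b:c = 24:15:35
Therefore a:c = 24:35
Simplify by GCD: a:c = 24:35

24:35


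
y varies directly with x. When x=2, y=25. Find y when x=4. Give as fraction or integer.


Direct proportion: y = kx
Find k: k = 25/2 = 25/2
Compute y at x=4: y = 25/2 * 4
y = 50

50


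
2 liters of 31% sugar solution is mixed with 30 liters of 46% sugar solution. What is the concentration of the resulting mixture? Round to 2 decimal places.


Solute in mixture 1 = 31% of 2 L = 2*31/100 = 31/50 L
Solute in mixture 2 = 46% of 30 L = 30*46/100 = 69/5 L
Total solute = 31/50 + 69/5 = 721/50 L
Total volume = 2 + 30 = 32 L
Final concentration = 721/50/32 * 100 = 45.06%

45.06


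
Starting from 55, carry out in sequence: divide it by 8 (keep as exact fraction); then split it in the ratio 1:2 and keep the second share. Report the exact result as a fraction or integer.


Start with 55.
Step 1: Divide by 8: 55 / 8 = 55/8
Step 2: Split 1:2, second share = 55/8 * 2/3 = 55/12
Final result = 55/12

55/12


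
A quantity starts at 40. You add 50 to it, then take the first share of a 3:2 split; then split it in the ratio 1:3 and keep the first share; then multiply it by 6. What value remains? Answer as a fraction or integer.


Start with 40.
Step 1: Add 50: 40+50=90; split 3:2 first = 90*3/5 = 54
Step 2: Split 1:3, first share = 54 * 1/4 = 27/2
Step 3: Multiply by 6: 27/2 * 6 = 81
Final result = 81

81


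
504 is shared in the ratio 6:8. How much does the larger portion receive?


Total parts = 6 + 8 = 14
Value per part = 504 / 14 = 36
First share = 6 * 36 = 216
Second share = 8 * 36 = 288
Larger share = 288

288


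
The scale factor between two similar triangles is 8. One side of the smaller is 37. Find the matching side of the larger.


Similar triangles have proportional sides
Scale factor = 8
Smaller side = 37
Corresponding larger side = 37 * 8
= 296

296


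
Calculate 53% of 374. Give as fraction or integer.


Compute 53% of 374
Convert percentage: 53% = 53/100
Multiply: 374 * 53/100
= 19822/100
= 9911/50

9911/50


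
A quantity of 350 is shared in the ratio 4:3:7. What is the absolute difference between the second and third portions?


Total parts = 4 + 3 + 7 = 14
Value per part = 350 / 14 = 25
Shares: 4*25=100, 3*25=75, 7*25=175
Second share = 75, third share = 175
Difference = |75 - 175| = 100

100


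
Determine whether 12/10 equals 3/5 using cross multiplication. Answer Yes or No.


Cross multiply to check 12/10 = 3/5
Left cross product: 12 * 5 = 60
Right cross product: 10 * 3 = 30
60 != 30
Not equal, so proportions differ => No

No


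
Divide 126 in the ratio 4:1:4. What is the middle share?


Ratio = 4:1:4
Total parts = 4 + 1 + 4 = 9
Value per part = 126 / 9 = 14
First share = 4 * 14 = 56
Middle share = 1 * 14 = 14
Third share = 4 * 14 = 56

14


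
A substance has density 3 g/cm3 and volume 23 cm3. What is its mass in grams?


Using mass = density * volume
Density = 3 g/cm3
Volume = 23 cm3
Mass = 3 * 23
= 69 g

69


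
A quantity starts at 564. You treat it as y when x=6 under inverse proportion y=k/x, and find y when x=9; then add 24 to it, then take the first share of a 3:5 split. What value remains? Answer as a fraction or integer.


Start with 564.
Step 1: Inverse prop: k = (564)*6; new y = k/9 = 564*6/9 = 376
Step 2: Add 24: 376+24=400; split 3:5 first = 400*3/8 = 150
Final result = 150

150


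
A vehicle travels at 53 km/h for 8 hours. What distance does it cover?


Using distance = speed * time
Speed = 53 km/h
Time = 8 hours
Distance = 53 * 8
= 424 km

424


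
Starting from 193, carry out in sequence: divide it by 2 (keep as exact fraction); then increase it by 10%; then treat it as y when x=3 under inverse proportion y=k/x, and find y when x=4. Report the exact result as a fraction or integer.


Start with 193.
Step 1: Divide by 2: 193 / 2 = 193/2
Step 2: Increase by 10%: 193/2 * 110/100 = 2123/20
Step 3: Inverse prop: k = (2123/20)*3; new y = k/4 = 2123/20*3/4 = 6369/80
Final result = 6369/80

6369/80


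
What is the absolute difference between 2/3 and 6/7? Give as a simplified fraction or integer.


Simplify: 2/3 = 2/3 and 6/7 = 6/7
Find common denominator: LCD = 21
Convert: 14/21 and 18/21
Difference = |14 - 18|/21 = 4/21
Simplified = 4/21

4/21


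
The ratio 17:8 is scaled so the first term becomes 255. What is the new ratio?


Original ratio: 17:8
First term target: 255
Scale factor = 255 / 17 = 15
Multiply second term: 8 * 15 = 120
Equivalent ratio = 255:120

255:120


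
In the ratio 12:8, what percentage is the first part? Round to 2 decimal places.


Total parts = 12 + 8 = 20
First part fraction = 12/20
Percentage = (12/20) * 100
= 0.6 * 100
= 60.00%

60.00


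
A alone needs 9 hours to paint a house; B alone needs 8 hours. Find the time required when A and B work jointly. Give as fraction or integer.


Rate of A = 1/9 job per hour
Rate of B = 1/8 job per hour
Combined rate = 1/9 + 1/8
Find common denominator: (8 + 9)/(9*8) = 17/72
Combined rate = 17/72 job per hour
Time together = 1 / (17/72) = 72/17 hours

72/17


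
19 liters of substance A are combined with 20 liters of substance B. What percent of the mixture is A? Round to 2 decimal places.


Volume of A = 19 L
Volume of B = 20 L
Total volume = 19 + 20 = 39 L
Percentage of A = (19/39) * 100
= 48.72%

48.72


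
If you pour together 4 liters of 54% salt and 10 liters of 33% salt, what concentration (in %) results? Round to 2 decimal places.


Solute in mixture 1 = 54% of 4 L = 4*54/100 = 54/25 L
Solute in mixture 2 = 33% of 10 L = 10*33/100 = 33/10 L
Total solute = 54/25 + 33/10 = 273/50 L
Total volume = 4 + 10 = 14 L
Final concentration = 273/50/14 * 100 = 39.00%

39.00


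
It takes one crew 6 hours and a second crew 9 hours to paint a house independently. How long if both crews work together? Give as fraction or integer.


Rate of A = 1/6 job per hour
Rate of B = 1/9 job per hour
Combined rate = 1/6 + 1/9
Find common denominator: (9 + 6)/(6*9) = 15/54
Combined rate = 5/18 job per hour
Time together = 1 / (5/18) = 18/5 hours

18/5


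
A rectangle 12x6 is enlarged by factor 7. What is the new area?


Original dimensions: 12 x 6
Enlargement factor = 7
New width = 12 * 7 = 84
New height = 6 * 7 = 42
New area = 84 * 42 = 3528

3528


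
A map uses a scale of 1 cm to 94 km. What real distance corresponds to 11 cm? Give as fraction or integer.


Map scale: 1 cm = 94 km
Measured distance on map = 11 cm
Set up proportion: 11 * 94 / 1
= 1034 / 1
= 1034 km

1034


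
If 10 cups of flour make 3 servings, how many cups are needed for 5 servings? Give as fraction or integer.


Original: 10 cups for 3 servings
Target servings = 5
Scaling factor = 5/3
New amount = 10 * 5/3
= 50/3
= 50/3 cups

50/3


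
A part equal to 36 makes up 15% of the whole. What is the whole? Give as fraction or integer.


Given: 36 is 15% of the whole
Set up: 36 = 15/100 * whole
whole = 36 * 100 / 15
whole = 3600 / 15
whole = 240

240


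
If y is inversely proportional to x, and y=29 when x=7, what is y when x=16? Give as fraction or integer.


Inverse proportion: y = k/x
Find k: k = 7 * 29 = 203
Compute y at x=16: y = 203/16
y = 203/16

203/16


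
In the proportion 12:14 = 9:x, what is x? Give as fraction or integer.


Setting up: 12/14 = 9/x
Cross multiply: 12 * x = 14 * 9
12x = 126
x = 126/12
x = 21/2

21/2


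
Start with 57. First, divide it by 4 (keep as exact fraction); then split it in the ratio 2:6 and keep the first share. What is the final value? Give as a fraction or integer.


Start with 57.
Step 1: Divide by 4: 57 / 4 = 57/4
Step 2: Split 2:6, first share = 57/4 * 2/8 = 57/16
Final result = 57/16

57/16


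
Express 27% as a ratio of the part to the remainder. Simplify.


Part = 27%, Remainder = 73%
Ratio = 27:73
GCD(27, 73) = 1
Simplify: 27:73 = 27:73

27:73


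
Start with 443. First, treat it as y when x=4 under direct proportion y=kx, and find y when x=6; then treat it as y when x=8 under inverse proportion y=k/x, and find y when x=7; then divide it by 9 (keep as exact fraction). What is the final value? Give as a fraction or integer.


Start with 443.
Step 1: Direct prop: k = (443)/4; new y = k*6 = 443*6/4 = 1329/2
Step 2: Inverse prop: k = (1329/2)*8; new y = k/7 = 1329/2*8/7 = 5316/7
Step 3: Divide by 9: 5316/7 / 9 = 1772/21
Final result = 1772/21

1772/21


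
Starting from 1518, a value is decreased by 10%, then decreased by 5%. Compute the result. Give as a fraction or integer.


Start: 1518
Step 1: decrease by 10% => multiply by 90/100
  1518 * 90/100 = 6831/5
Step 2: decrease by 5% => multiply by 95/100
  6831/5 * 95/100 = 129789/100
Final value = 129789/100

129789/100


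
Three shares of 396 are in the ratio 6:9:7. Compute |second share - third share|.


Total parts = 6 + 9 + 7 = 22
Value per part = 396 / 22 = 18
Shares: 6*18=108, 9*18=162, 7*18=126
Second share = 162, third share = 126
Difference = |162 - 126| = 36

36


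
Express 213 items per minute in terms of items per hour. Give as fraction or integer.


Converting from per minute to per hour
Rate = 213 items per minute
Multiply by 60: 213 * 60
= 12780 items per hour

12780


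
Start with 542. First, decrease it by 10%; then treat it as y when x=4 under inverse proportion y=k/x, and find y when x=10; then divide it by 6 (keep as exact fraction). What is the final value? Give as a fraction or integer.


Start with 542.
Step 1: Decrease by 10%: 542 * 90/100 = 2439/5
Step 2: Inverse prop: k = (2439/5)*4; new y = k/10 = 2439/5*4/10 = 4878/25
Step 3: Divide by 6: 4878/25 / 6 = 813/25
Final result = 813/25

813/25


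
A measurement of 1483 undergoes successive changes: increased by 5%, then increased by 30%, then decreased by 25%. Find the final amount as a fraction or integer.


Start: 1483
Step 1: increase by 5% => multiply by 105/100
  1483 * 105/100 = 31143/20
Step 2: increase by 30% => multiply by 130/100
  31143/20 * 130/100 = 404859/200
Step 3: decrease by 25% => multiply by 75/100
  404859/200 * 75/100 = 1214577/800
Final value = 1214577/800

1214577/800


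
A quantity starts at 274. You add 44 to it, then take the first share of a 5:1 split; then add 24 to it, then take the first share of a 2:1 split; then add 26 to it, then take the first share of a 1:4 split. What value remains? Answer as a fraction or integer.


Start with 274.
Step 1: Add 44: 274+44=318; split 5:1 first = 318*5/6 = 265
Step 2: Add 24: 265+24=289; split 2:1 first = 289*2/3 = 578/3
Step 3: Add 26: 578/3+26=656/3; split 1:4 first = 656/3*1/5 = 656/15
Final result = 656/15

656/15


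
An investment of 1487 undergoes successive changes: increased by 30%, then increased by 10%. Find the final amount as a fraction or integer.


Start: 1487
Step 1: increase by 30% => multiply by 130/100
  1487 * 130/100 = 19331/10
Step 2: increase by 10% => multiply by 110/100
  19331/10 * 110/100 = 212641/100
Final value = 212641/100

212641/100


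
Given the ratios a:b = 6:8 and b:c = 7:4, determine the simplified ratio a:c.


Given a:b = 6:8 and b:c = 7:4
Make b consistent. Multiply first ratio by 7: a:b = 42:56
Multiply second ratio by 8: b:c = 56:32
Now b = 56 in both, so a:b:c = 42:56:32
Therefore a:c = 42:32
Simplify by GCD: a:c = 21:16

21:16


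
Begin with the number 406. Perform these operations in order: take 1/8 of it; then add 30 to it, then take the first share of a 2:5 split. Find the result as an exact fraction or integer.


Start with 406.
Step 1: Take 1/8: 406 * 1/8 = 203/4
Step 2: Add 30: 203/4+30=323/4; split 2:5 first = 323/4*2/7 = 323/14
Final result = 323/14

323/14


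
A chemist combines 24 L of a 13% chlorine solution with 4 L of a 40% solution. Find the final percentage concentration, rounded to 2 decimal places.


Solute in mixture 1 = 13% of 24 L = 24*13/100 = 78/25 L
Solute in mixture 2 = 40% of 4 L = 4*40/100 = 8/5 L
Total solute = 78/25 + 8/5 = 118/25 L
Total volume = 24 + 4 = 28 L
Final concentration = 118/25/28 * 100 = 16.86%

16.86


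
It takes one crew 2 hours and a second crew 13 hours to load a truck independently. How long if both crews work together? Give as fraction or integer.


Rate of A = 1/2 job per hour
Rate of B = 1/13 job per hour
Combined rate = 1/2 + 1/13
Find common denominator: (13 + 2)/(2*13) = 15/26
Combined rate = 15/26 job per hour
Time together = 1 / (15/26) = 26/15 hours

26/15


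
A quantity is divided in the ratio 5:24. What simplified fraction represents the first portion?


Total parts = 5 + 24 = 29
First part fraction = 5/29
Simplify: 5/29 = 5/29

5/29


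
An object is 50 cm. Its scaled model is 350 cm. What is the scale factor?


Original length = 50 cm
Scaled length = 350 cm
Scale factor = 350 / 50
= 7

7


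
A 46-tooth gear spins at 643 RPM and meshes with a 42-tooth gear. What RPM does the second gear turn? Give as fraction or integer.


Gear ratio: teeth_A * RPM_A = teeth_B * RPM_B
46 * 643 = 42 * RPM_B
29578 = 42 * RPM_B
RPM_B = 29578 / 42
RPM_B = 14789/21

14789/21


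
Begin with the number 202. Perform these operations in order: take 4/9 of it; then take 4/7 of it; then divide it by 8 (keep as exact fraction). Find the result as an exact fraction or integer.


Start with 202.
Step 1: Take 4/9: 202 * 4/9 = 808/9
Step 2: Take 4/7: 808/9 * 4/7 = 3232/63
Step 3: Divide by 8: 3232/63 / 8 = 404/63
Final result = 404/63

404/63


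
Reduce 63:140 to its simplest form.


Find GCD(63, 140)
GCD = 7
Divide both by 7: 63/7 = 9, 140/7 = 20
Simplified ratio = 9:20

9:20


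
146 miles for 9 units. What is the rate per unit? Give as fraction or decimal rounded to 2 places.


Total miles = 146
Number of units = 9
Unit rate = 146 / 9
= 16.22 miles per unit

16.22


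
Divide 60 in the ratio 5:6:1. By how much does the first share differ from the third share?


Total parts = 5 + 6 + 1 = 12
Value per part = 60 / 12 = 5
Shares: 5*5=25, 6*5=30, 1*5=5
First share = 25, third share = 5
Difference = |25 - 5| = 20

20


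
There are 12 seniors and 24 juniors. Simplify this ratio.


Find GCD(12, 24)
GCD = 12
Divide both by 12: 12/12 = 1, 24/12 = 2
Simplified ratio = 1:2

1:2


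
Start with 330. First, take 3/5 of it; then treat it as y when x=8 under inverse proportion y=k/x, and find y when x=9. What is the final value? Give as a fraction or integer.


Start with 330.
Step 1: Take 3/5: 330 * 3/5 = 198
Step 2: Inverse prop: k = (198)*8; new y = k/9 = 198*8/9 = 176
Final result = 176

176


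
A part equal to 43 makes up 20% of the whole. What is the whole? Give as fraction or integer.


Given: 43 is 20% of the whole
Set up: 43 = 20/100 * whole
whole = 43 * 100 / 20
whole = 4300 / 20
whole = 215

215


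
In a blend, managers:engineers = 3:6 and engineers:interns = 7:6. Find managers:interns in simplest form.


Given a:b = 3:6 and b:c = 7:6
Make b consistent. Multiply first ratio by 7: a:b = 21:42
Multiply second ratio by 6: b:c = 42:36
Now b = 42 in both, so a:b:c = 21:42:36
Therefore a:c = 21:36
Simplify by GCD: a:c = 7:12

7:12


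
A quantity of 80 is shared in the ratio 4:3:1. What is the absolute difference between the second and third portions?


Total parts = 4 + 3 + 1 = 8
Value per part = 80 / 8 = 10
Shares: 4*10=40, 3*10=30, 1*10=10
Second share = 30, third share = 10
Difference = |30 - 10| = 20

20


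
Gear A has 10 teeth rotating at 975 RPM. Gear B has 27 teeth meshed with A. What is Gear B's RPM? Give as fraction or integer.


Gear ratio: teeth_A * RPM_A = teeth_B * RPM_B
10 * 975 = 27 * RPM_B
9750 = 27 * RPM_B
RPM_B = 9750 / 27
RPM_B = 3250/9

3250/9


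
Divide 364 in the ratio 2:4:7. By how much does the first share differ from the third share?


Total parts = 2 + 4 + 7 = 13
Value per part = 364 / 13 = 28
Shares: 2*28=56, 4*28=112, 7*28=196
First share = 56, third share = 196
Difference = |56 - 196| = 140

140


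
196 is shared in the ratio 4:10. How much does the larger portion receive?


Total parts = 4 + 10 = 14
Value per part = 196 / 14 = 14
First share = 4 * 14 = 56
Second share = 10 * 14 = 140
Larger share = 140

140


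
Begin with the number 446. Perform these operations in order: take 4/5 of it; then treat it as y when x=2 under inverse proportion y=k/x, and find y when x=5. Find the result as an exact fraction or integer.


Start with 446.
Step 1: Take 4/5: 446 * 4/5 = 1784/5
Step 2: Inverse prop: k = (1784/5)*2; new y = k/5 = 1784/5*2/5 = 3568/25
Final result = 3568/25

3568/25


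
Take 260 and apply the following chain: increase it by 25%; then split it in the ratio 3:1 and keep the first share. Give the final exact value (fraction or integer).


Start with 260.
Step 1: Increase by 25%: 260 * 125/100 = 325
Step 2: Split 3:1, first share = 325 * 3/4 = 975/4
Final result = 975/4

975/4


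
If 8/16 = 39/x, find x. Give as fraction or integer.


Setting up: 8/16 = 39/x
Cross multiply: 8 * x = 16 * 39
8x = 624
x = 624/8
x = 78

78


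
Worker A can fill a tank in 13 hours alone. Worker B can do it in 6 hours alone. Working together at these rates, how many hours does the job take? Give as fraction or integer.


Rate of A = 1/13 job per hour
Rate of B = 1/6 job per hour
Combined rate = 1/13 + 1/6
Find common denominator: (6 + 13)/(13*6) = 19/78
Combined rate = 19/78 job per hour
Time together = 1 / (19/78) = 78/19 hours

78/19


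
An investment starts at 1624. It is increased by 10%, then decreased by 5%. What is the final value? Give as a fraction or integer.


Start: 1624
Step 1: increase by 10% => multiply by 110/100
  1624 * 110/100 = 8932/5
Step 2: decrease by 5% => multiply by 95/100
  8932/5 * 95/100 = 42427/25
Final value = 42427/25

42427/25


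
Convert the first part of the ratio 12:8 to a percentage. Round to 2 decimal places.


Total parts = 12 + 8 = 20
First part fraction = 12/20
Percentage = (12/20) * 100
= 0.6 * 100
= 60.00%

60.00


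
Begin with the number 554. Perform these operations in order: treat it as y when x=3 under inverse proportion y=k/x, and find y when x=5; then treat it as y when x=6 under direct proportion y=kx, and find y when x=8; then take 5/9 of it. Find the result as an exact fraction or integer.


Start with 554.
Step 1: Inverse prop: k = (554)*3; new y = k/5 = 554*3/5 = 1662/5
Step 2: Direct prop: k = (1662/5)/6; new y = k*8 = 1662/5*8/6 = 2216/5
Step 3: Take 5/9: 2216/5 * 5/9 = 2216/9
Final result = 2216/9

2216/9


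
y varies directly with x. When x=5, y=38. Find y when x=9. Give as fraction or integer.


Direct proportion: y = kx
Find k: k = 38/5 = 38/5
Compute y at x=9: y = 38/5 * 9
y = 342/5

342/5


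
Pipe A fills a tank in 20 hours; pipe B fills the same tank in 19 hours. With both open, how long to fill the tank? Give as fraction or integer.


Rate of A = 1/20 job per hour
Rate of B = 1/19 job per hour
Combined rate = 1/20 + 1/19
Find common denominator: (19 + 20)/(20*19) = 39/380
Combined rate = 39/380 job per hour
Time together = 1 / (39/380) = 380/39 hours

380/39


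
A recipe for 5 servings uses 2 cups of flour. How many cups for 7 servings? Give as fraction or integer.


Original: 2 cups for 5 servings
Target servings = 7
Scaling factor = 7/5
New amount = 2 * 7/5
= 14/5
= 14/5 cups

14/5


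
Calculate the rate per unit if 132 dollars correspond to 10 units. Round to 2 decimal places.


Total dollars = 132
Number of units = 10
Unit rate = 132 / 10
= 13.20 dollars per unit

13.20


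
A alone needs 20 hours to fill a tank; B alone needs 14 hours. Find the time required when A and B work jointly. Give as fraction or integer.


Rate of A = 1/20 job per hour
Rate of B = 1/14 job per hour
Combined rate = 1/20 + 1/14
Find common denominator: (14 + 20)/(20*14) = 34/280
Combined rate = 17/140 job per hour
Time together = 1 / (17/140) = 140/17 hours

140/17


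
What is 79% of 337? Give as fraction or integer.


Compute 79% of 337
Convert percentage: 79% = 79/100
Multiply: 337 * 79/100
= 26623/100
= 26623/100

26623/100


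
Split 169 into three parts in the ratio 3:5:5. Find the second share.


Ratio = 3:5:5
Total parts = 3 + 5 + 5 = 13
Value per part = 169 / 13 = 13
First share = 3 * 13 = 39
Middle share = 5 * 13 = 65
Third share = 5 * 13 = 65

65


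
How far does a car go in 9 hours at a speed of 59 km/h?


Using distance = speed * time
Speed = 59 km/h
Time = 9 hours
Distance = 59 * 9
= 531 km

531


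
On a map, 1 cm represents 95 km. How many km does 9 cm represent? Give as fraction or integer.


Map scale: 1 cm = 95 km
Measured distance on map = 9 cm
Set up proportion: 9 * 95 / 1
= 855 / 1
= 855 km

855


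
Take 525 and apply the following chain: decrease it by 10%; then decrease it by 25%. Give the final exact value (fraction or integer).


Start with 525.
Step 1: Decrease by 10%: 525 * 90/100 = 945/2
Step 2: Decrease by 25%: 945/2 * 75/100 = 2835/8
Final result = 2835/8

2835/8


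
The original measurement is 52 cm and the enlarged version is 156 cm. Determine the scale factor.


Original length = 52 cm
Scaled length = 156 cm
Scale factor = 156 / 52
= 3

3


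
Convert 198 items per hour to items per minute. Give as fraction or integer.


Converting from per hour to per minute
Rate = 198 items per hour
Divide by 60: 198/60
= 33/10 items per minute

33/10


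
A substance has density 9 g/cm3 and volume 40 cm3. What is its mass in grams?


Using mass = density * volume
Density = 9 g/cm3
Volume = 40 cm3
Mass = 9 * 40
= 360 g

360


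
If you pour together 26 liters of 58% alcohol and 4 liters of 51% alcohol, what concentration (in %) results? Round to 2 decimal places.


Solute in mixture 1 = 58% of 26 L = 26*58/100 = 377/25 L
Solute in mixture 2 = 51% of 4 L = 4*51/100 = 51/25 L
Total solute = 377/25 + 51/25 = 428/25 L
Total volume = 26 + 4 = 30 L
Final concentration = 428/25/30 * 100 = 57.07%

57.07


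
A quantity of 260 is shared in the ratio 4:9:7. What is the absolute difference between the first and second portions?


Total parts = 4 + 9 + 7 = 20
Value per part = 260 / 20 = 13
Shares: 4*13=52, 9*13=117, 7*13=91
First share = 52, second share = 117
Difference = |52 - 117| = 65

65


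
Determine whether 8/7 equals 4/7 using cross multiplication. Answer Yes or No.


Cross multiply to check 8/7 = 4/7
Left cross product: 8 * 7 = 56
Right cross product: 7 * 4 = 28
56 != 28
Not equal, so proportions differ => No

No


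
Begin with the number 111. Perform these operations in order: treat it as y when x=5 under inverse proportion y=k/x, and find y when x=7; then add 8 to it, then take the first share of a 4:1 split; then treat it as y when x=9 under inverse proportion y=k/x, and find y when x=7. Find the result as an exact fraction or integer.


Start with 111.
Step 1: Inverse prop: k = (111)*5; new y = k/7 = 111*5/7 = 555/7
Step 2: Add 8: 555/7+8=611/7; split 4:1 first = 611/7*4/5 = 2444/35
Step 3: Inverse prop: k = (2444/35)*9; new y = k/7 = 2444/35*9/7 = 21996/245
Final result = 21996/245

21996/245


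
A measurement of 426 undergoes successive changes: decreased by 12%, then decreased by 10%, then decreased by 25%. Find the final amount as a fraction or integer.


Start: 426
Step 1: decrease by 12% => multiply by 88/100
  426 * 88/100 = 9372/25
Step 2: decrease by 10% => multiply by 90/100
  9372/25 * 90/100 = 42174/125
Step 3: decrease by 25% => multiply by 75/100
  42174/125 * 75/100 = 63261/250
Final value = 63261/250

63261/250


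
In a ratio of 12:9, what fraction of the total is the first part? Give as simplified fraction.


Total parts = 12 + 9 = 21
First part fraction = 12/21
Simplify: 12/21 = 4/7

4/7


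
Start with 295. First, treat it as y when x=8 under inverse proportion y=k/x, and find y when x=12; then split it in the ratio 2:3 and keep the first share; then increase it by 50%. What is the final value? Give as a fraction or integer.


Start with 295.
Step 1: Inverse prop: k = (295)*8; new y = k/12 = 295*8/12 = 590/3
Step 2: Split 2:3, first share = 590/3 * 2/5 = 236/3
Step 3: Increase by 50%: 236/3 * 150/100 = 118
Final result = 118

118


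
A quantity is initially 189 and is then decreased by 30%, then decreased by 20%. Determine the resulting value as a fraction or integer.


Start: 189
Step 1: decrease by 30% => multiply by 70/100
  189 * 70/100 = 1323/10
Step 2: decrease by 20% => multiply by 80/100
  1323/10 * 80/100 = 2646/25
Final value = 2646/25

2646/25


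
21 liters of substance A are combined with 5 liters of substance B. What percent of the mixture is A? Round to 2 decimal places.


Volume of A = 21 L
Volume of B = 5 L
Total volume = 21 + 5 = 26 L
Percentage of A = (21/26) * 100
= 80.77%

80.77


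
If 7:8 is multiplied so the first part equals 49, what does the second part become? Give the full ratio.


Original ratio: 7:8
First term target: 49
Scale factor = 49 / 7 = 7
Multiply second term: 8 * 7 = 56
Equivalent ratio = 49:56

49:56


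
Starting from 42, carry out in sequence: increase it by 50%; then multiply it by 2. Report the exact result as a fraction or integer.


Start with 42.
Step 1: Increase by 50%: 42 * 150/100 = 63
Step 2: Multiply by 2: 63 * 2 = 126
Final result = 126

126


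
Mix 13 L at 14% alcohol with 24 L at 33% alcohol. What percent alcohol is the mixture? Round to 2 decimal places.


Solute in mixture 1 = 14% of 13 L = 13*14/100 = 91/50 L
Solute in mixture 2 = 33% of 24 L = 24*33/100 = 198/25 L
Total solute = 91/50 + 198/25 = 487/50 L
Total volume = 13 + 24 = 37 L
Final concentration = 487/50/37 * 100 = 26.32%

26.32


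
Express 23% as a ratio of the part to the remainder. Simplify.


Part = 23%, Remainder = 77%
Ratio = 23:77
GCD(23, 77) = 1
Simplify: 23:77 = 23:77

23:77


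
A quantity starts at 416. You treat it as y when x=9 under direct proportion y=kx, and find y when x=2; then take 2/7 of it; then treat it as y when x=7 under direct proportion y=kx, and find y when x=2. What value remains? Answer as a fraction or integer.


Start with 416.
Step 1: Direct prop: k = (416)/9; new y = k*2 = 416*2/9 = 832/9
Step 2: Take 2/7: 832/9 * 2/7 = 1664/63
Step 3: Direct prop: k = (1664/63)/7; new y = k*2 = 1664/63*2/7 = 3328/441
Final result = 3328/441

3328/441


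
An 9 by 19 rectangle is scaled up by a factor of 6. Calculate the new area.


Original dimensions: 9 x 19
Enlargement factor = 6
New width = 9 * 6 = 54
New height = 19 * 6 = 114
New area = 54 * 114 = 6156

6156


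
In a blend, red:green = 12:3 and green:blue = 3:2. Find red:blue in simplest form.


Given a:b = 12:3 and b:c = 3:2
Make b consistent. Multiply first ratio by 3: a:b = 36:9
Multiply second ratio by 3: b:c = 9:6
Now b = 9 in both, so a:b:c = 36:9:6
Therefore a:c = 36:6
Simplify by GCD: a:c = 6:1

6:1


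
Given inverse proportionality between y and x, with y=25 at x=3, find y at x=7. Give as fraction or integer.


Inverse proportion: y = k/x
Find k: k = 3 * 25 = 75
Compute y at x=7: y = 75/7
y = 75/7

75/7


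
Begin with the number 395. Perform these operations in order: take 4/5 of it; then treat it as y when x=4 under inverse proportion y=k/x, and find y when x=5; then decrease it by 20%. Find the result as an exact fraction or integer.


Start with 395.
Step 1: Take 4/5: 395 * 4/5 = 316
Step 2: Inverse prop: k = (316)*4; new y = k/5 = 316*4/5 = 1264/5
Step 3: Decrease by 20%: 1264/5 * 80/100 = 5056/25
Final result = 5056/25

5056/25


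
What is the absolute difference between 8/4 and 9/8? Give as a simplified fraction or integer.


Simplify: 8/4 = 2 and 9/8 = 9/8
Find common denominator: LCD = 8
Convert: 16/8 and 9/8
Difference = |16 - 9|/8 = 7/8
Simplified = 7/8

7/8


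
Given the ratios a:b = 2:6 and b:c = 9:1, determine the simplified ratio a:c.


Given a:b = 2:6 and b:c = 9:1
Make b consistent. Multiply first ratio by 9: a:b = 18:54
Multiply second ratio by 6: b:c = 54:6
Now b = 54 in both, so a:b:c = 18:54:6
Therefore a:c = 18:6
Simplify by GCD: a:c = 3:1

3:1


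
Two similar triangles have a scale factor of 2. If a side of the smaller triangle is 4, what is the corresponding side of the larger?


Similar triangles have proportional sides
Scale factor = 2
Smaller side = 4
Corresponding larger side = 4 * 2
= 8

8


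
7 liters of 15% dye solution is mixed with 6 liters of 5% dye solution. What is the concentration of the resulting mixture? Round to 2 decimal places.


Solute in mixture 1 = 15% of 7 L = 7*15/100 = 21/20 L
Solute in mixture 2 = 5% of 6 L = 6*5/100 = 3/10 L
Total solute = 21/20 + 3/10 = 27/20 L
Total volume = 7 + 6 = 13 L
Final concentration = 27/20/13 * 100 = 10.38%

10.38


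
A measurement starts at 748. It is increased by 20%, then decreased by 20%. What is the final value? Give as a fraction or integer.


Start: 748
Step 1: increase by 20% => multiply by 120/100
  748 * 120/100 = 4488/5
Step 2: decrease by 20% => multiply by 80/100
  4488/5 * 80/100 = 17952/25
Final value = 17952/25

17952/25


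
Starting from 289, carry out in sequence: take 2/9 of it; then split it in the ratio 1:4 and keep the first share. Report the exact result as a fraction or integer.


Start with 289.
Step 1: Take 2/9: 289 * 2/9 = 578/9
Step 2: Split 1:4, first share = 578/9 * 1/5 = 578/45
Final result = 578/45

578/45


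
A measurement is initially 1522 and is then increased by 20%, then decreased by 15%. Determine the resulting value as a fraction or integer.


Start: 1522
Step 1: increase by 20% => multiply by 120/100
  1522 * 120/100 = 9132/5
Step 2: decrease by 15% => multiply by 85/100
  9132/5 * 85/100 = 38811/25
Final value = 38811/25

38811/25


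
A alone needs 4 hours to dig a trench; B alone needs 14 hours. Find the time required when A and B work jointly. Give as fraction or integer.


Rate of A = 1/4 job per hour
Rate of B = 1/14 job per hour
Combined rate = 1/4 + 1/14
Find common denominator: (14 + 4)/(4*14) = 18/56
Combined rate = 9/28 job per hour
Time together = 1 / (9/28) = 28/9 hours

28/9


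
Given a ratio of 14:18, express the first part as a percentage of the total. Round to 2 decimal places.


Total parts = 14 + 18 = 32
First part fraction = 14/32
Percentage = (14/32) * 100
= 0.4375 * 100
= 43.75%

43.75


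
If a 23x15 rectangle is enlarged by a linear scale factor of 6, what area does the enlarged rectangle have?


Original dimensions: 23 x 15
Enlargement factor = 6
New width = 23 * 6 = 138
New height = 15 * 6 = 90
New area = 138 * 90 = 12420

12420


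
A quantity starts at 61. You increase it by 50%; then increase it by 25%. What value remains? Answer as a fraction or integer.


Start with 61.
Step 1: Increase by 50%: 61 * 150/100 = 183/2
Step 2: Increase by 25%: 183/2 * 125/100 = 915/8
Final result = 915/8

915/8


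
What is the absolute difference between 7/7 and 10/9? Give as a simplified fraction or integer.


Simplify: 7/7 = 1 and 10/9 = 10/9
Find common denominator: LCD = 9
Convert: 9/9 and 10/9
Difference = |9 - 10|/9 = 1/9
Simplified = 1/9

1/9


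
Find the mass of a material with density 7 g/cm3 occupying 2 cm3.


Using mass = density * volume
Density = 7 g/cm3
Volume = 2 cm3
Mass = 7 * 2
= 14 g

14


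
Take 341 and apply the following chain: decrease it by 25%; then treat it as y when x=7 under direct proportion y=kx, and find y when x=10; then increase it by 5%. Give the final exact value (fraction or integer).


Start with 341.
Step 1: Decrease by 25%: 341 * 75/100 = 1023/4
Step 2: Direct prop: k = (1023/4)/7; new y = k*10 = 1023/4*10/7 = 5115/14
Step 3: Increase by 5%: 5115/14 * 105/100 = 3069/8
Final result = 3069/8

3069/8


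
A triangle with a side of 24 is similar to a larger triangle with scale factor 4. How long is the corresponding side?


Similar triangles have proportional sides
Scale factor = 4
Smaller side = 24
Corresponding larger side = 24 * 4
= 96

96


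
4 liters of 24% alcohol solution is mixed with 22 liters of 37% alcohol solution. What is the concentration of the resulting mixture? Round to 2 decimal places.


Solute in mixture 1 = 24% of 4 L = 4*24/100 = 24/25 L
Solute in mixture 2 = 37% of 22 L = 22*37/100 = 407/50 L
Total solute = 24/25 + 407/50 = 91/10 L
Total volume = 4 + 22 = 26 L
Final concentration = 91/10/26 * 100 = 35.00%

35.00


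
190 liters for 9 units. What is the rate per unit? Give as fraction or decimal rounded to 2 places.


Total liters = 190
Number of units = 9
Unit rate = 190 / 9
= 21.11 liters per unit

21.11


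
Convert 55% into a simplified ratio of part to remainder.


Part = 55%, Remainder = 45%
Ratio = 55:45
GCD(55, 45) = 5
Simplify: 11:9 = 11:9

11:9


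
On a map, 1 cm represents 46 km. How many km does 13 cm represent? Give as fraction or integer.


Map scale: 1 cm = 46 km
Measured distance on map = 13 cm
Set up proportion: 13 * 46 / 1
= 598 / 1
= 598 km

598


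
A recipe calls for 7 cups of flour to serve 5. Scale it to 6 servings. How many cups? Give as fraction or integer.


Original: 7 cups for 5 servings
Target servings = 6
Scaling factor = 6/5
New amount = 7 * 6/5
= 42/5
= 42/5 cups

42/5


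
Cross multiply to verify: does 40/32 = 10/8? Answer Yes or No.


Cross multiply to check 40/32 = 10/8
Left cross product: 40 * 8 = 320
Right cross product: 32 * 10 = 320
320 = 320
Equal, so proportions match => Yes

Yes


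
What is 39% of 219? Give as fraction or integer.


Compute 39% of 219
Convert percentage: 39% = 39/100
Multiply: 219 * 39/100
= 8541/100
= 8541/100

8541/100


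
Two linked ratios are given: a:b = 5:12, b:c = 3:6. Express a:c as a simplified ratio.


Given a:b = 5:12 and b:c = 3:6
Make b consistent. Multiply first ratio by 3: a:b = 15:36
Multiply second ratio by 12: b:c = 36:72
Now b = 36 in both, so a:b:c = 15:36:72
Therefore a:c = 15:72
Simplify by GCD: a:c = 5:24

5:24


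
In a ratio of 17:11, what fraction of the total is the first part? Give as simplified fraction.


Total parts = 17 + 11 = 28
First part fraction = 17/28
Simplify: 17/28 = 17/28

17/28


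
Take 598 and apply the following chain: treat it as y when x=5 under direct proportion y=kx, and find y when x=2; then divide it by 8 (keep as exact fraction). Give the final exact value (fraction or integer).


Start with 598.
Step 1: Direct prop: k = (598)/5; new y = k*2 = 598*2/5 = 1196/5
Step 2: Divide by 8: 1196/5 / 8 = 299/10
Final result = 299/10

299/10


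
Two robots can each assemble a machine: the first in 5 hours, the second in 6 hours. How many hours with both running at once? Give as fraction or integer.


Rate of A = 1/5 job per hour
Rate of B = 1/6 job per hour
Combined rate = 1/5 + 1/6
Find common denominator: (6 + 5)/(5*6) = 11/30
Combined rate = 11/30 job per hour
Time together = 1 / (11/30) = 30/11 hours

30/11


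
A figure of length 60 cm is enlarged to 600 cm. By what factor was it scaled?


Original length = 60 cm
Scaled length = 600 cm
Scale factor = 600 / 60
= 10

10


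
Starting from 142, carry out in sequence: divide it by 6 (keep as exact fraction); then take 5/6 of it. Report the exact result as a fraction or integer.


Start with 142.
Step 1: Divide by 6: 142 / 6 = 71/3
Step 2: Take 5/6: 71/3 * 5/6 = 355/18
Final result = 355/18

355/18


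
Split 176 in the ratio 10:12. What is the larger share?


Total parts = 10 + 12 = 22
Value per part = 176 / 22 = 8
First share = 10 * 8 = 80
Second share = 12 * 8 = 96
Larger share = 96

96


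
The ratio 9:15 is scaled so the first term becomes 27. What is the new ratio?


Original ratio: 9:15
First term target: 27
Scale factor = 27 / 9 = 3
Multiply second term: 15 * 3 = 45
Equivalent ratio = 27:45

27:45
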